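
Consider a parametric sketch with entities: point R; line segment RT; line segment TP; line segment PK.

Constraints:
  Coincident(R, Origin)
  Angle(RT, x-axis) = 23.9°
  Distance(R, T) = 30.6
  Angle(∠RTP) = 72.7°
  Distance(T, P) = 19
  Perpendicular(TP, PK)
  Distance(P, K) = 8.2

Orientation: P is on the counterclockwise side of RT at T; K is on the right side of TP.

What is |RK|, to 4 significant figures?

38.70

R is at the origin; RT runs at 23.9° with length 30.6, so T = 30.6·(cos 23.9°, sin 23.9°) = (27.98, 12.40). ∠RTP = 72.7°, so TP runs at 23.9° + (180° − 72.7°) = 131.2° from the x-axis; with |TP| = 19.0, P = T + 19.0·(cos 131.2°, sin 131.2°) = (15.46, 26.69). TP ⟂ PK; with |PK| = 8.2 on the right of TP, K = P + 8.2·(0.7524, 0.6587) = (21.63, 32.09). Then |RK| = |K − R| = 38.70.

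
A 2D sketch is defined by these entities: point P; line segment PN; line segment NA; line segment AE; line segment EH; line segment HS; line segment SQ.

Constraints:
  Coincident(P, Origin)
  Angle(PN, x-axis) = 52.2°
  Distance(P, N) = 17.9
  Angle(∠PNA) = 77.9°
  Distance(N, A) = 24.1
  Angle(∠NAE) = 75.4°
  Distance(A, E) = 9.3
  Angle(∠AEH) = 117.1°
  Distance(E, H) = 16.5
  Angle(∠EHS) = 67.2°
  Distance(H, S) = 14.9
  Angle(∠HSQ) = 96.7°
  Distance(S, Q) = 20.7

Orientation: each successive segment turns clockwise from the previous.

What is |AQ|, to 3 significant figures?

4.93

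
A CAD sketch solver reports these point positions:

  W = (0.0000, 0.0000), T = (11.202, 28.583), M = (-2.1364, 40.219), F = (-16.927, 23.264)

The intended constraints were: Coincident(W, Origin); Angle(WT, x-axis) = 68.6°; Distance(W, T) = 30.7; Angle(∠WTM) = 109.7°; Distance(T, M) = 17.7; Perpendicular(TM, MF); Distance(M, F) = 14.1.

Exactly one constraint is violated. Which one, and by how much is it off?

Distance(M, F) = 14.1 — off by 8.40.

W = (0.00, 0.00) ✓; WT at 68.60° ✓; |WT| = 30.70 ✓; ∠WTM = 109.7° ✓; |TM| = 17.70 ✓; ∠(TM, MF) = 90.00° ✓; |MF| = 22.50 ✗.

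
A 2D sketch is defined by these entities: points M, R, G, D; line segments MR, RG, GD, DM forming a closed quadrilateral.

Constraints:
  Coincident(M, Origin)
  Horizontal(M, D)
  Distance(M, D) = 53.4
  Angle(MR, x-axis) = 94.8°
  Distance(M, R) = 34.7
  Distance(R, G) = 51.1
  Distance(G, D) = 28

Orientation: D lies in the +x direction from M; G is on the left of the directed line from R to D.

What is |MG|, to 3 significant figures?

55.0

Checks: |RG| = 51.10 ✓; |GD| = 28.00 ✓.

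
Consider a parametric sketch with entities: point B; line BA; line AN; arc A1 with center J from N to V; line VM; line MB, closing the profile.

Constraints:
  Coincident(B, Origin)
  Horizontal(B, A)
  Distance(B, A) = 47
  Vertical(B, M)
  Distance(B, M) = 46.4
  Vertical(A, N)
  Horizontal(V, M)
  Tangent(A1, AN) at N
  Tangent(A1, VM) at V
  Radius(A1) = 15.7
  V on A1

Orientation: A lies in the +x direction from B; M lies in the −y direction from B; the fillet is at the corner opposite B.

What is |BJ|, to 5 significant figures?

43.843

B is at the origin; BA is horizontal with |BA| = 47.0 and A on the +x side, so A = (47.000, 0.0000). B and M share the same x with |BM| = 46.4 and M on the −y side, so M = (0.0000, -46.400). The virtual corner opposite B is at (47.000, -46.400). Tangency of A1 to AN means the radius JN is perpendicular to AN and the tangent condition forces JV to be normal to VM, with radius 15.7, so the center J sits 15.7 in from both sides at J = (31.300, -30.700). Then |BJ| = |J − B| = 43.843.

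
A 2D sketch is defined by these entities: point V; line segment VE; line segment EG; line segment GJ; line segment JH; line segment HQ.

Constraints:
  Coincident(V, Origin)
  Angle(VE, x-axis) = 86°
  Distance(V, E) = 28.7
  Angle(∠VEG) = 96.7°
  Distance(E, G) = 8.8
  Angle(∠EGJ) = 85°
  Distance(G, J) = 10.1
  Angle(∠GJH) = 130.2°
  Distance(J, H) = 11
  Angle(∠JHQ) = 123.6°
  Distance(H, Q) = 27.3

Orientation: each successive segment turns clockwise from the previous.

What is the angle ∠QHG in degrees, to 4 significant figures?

99.83°

∠GJH = 130.2° gives JH at -142.1° from the x-axis; with |JH| = 11.0, H = (1.707, 12.20). ∠JHQ = 123.6° gives HQ at 161.5° from the x-axis; with |HQ| = 27.3, Q = (-24.18, 20.86). Then cos ∠QHG = HQ·HG / (|HQ||HG|), giving 99.83°.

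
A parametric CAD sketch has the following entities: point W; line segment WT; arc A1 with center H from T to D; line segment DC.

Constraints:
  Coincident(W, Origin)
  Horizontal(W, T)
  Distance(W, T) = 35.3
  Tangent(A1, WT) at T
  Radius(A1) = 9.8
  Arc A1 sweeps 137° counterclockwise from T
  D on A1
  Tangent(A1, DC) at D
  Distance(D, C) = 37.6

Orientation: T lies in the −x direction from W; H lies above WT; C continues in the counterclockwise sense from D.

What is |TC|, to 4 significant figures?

47.42

W is at the origin; W and T share the same y with |WT| = 35.3 and T on the −x side, so T = (-35.30, 0.000). A1 meets WT tangentially, so HT is at right angles to WT, so H = T + (0, 9.8) = (-35.30, 9.800). On A1, T sits at bearing -90° from H; a 137° counterclockwise sweep puts D at bearing 47°, so D = H + 9.8·(cos 47°, sin 47°) = (-28.62, 16.97). The tangent condition forces HD to be normal to DC, so DC runs along (−sin 47°, cos 47°); with |DC| = 37.6, C = (-56.12, 42.61). Then |TC| = |C − T| = 47.42.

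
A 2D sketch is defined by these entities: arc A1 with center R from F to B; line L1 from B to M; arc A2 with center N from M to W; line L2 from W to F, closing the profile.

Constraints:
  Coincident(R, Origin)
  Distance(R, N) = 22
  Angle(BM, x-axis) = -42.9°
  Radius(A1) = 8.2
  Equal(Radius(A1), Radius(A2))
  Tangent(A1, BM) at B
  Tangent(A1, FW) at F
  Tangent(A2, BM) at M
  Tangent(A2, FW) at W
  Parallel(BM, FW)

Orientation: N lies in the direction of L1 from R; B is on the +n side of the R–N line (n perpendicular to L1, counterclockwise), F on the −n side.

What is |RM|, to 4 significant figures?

23.48

Tangency of A1 to both parallel lines with radius 8.2 puts B and F at R ± 8.2·n: B = (5.582, 6.007), F = (-5.582, -6.007). Equal radii place M and W the same way about N: M = N + 8.2·n = (21.70, -8.969), W = N − 8.2·n = (10.53, -20.98). Then |RM| = |M − R| = 23.48.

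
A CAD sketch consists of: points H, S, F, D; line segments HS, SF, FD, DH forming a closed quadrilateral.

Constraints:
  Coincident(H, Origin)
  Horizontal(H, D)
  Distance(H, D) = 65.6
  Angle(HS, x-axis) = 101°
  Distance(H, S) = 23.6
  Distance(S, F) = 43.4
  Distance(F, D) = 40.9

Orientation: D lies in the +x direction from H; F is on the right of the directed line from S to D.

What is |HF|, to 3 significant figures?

26.8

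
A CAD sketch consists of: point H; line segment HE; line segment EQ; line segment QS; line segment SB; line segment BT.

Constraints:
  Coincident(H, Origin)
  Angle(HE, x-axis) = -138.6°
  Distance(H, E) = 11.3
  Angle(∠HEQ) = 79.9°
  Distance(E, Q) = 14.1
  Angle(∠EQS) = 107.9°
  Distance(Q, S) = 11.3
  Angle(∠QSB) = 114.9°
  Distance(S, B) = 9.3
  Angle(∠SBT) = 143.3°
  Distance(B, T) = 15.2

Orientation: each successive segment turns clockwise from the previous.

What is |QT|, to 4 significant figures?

26.27

∠QSB = 114.9° gives SB at -15.90° from the x-axis; with |SB| = 9.3, B = (0.5264, 10.58). ∠SBT = 143.3° gives BT at -52.60° from the x-axis; with |BT| = 15.2, T = (9.758, -1.494). Then |QT| = |T − Q| = 26.27.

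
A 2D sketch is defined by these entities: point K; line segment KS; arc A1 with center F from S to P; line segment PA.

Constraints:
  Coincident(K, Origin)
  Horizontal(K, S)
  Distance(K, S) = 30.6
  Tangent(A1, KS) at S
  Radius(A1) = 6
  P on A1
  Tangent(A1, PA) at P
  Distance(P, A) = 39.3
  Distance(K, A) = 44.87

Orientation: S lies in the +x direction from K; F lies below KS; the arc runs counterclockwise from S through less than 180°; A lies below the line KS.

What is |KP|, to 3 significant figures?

25.2

Checks: ∠(FS, SK) = 90.00° ✓; |FS| = 6.000 ✓; |FP| = 6.000 ✓; ∠(FP, PA) = 90.00° ✓; |PA| = 39.30 ✓; |KA| = 44.87 ✓.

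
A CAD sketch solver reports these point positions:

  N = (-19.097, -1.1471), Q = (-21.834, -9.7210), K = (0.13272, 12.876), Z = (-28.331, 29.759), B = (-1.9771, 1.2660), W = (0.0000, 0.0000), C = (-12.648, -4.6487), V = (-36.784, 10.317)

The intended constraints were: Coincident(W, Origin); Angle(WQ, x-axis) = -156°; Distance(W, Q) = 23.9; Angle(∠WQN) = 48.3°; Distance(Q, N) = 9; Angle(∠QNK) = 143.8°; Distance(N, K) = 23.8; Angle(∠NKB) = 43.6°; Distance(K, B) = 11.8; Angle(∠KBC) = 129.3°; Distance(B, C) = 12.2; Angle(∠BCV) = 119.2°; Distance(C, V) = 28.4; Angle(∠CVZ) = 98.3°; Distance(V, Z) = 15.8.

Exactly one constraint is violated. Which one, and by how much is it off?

Distance(V, Z) = 15.8 — off by 5.40.

W = (0.00, 0.00) ✓; WQ at -156.0° ✓; |WQ| = 23.90 ✓; ∠WQN = 48.30° ✓; |QN| = 9.000 ✓; ∠QNK = 143.8° ✓; |NK| = 23.80 ✓; ∠NKB = 43.60° ✓; |KB| = 11.80 ✓; ∠KBC = 129.3° ✓; |BC| = 12.20 ✓; ∠BCV = 119.2° ✓; |CV| = 28.40 ✓; ∠CVZ = 98.30° ✓; |VZ| = 21.20 ✗.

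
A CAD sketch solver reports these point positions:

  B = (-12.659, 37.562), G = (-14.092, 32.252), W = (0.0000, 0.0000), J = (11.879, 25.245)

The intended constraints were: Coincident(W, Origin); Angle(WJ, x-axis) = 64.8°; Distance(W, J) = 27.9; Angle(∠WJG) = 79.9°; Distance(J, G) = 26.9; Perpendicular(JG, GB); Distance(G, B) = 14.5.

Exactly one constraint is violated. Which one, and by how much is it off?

Distance(G, B) = 14.5 — off by 9.00.

W = (0.00, 0.00) ✓; WJ at 64.80° ✓; |WJ| = 27.90 ✓; ∠WJG = 79.90° ✓; |JG| = 26.90 ✓; ∠(JG, GB) = 90.00° ✓; |GB| = 5.500 ✗.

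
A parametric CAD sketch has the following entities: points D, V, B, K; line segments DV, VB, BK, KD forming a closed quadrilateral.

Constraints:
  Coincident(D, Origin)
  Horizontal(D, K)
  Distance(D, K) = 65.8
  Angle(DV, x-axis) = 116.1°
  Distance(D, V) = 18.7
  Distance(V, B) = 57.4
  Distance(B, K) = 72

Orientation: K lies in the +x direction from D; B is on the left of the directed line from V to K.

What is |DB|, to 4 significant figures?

67.40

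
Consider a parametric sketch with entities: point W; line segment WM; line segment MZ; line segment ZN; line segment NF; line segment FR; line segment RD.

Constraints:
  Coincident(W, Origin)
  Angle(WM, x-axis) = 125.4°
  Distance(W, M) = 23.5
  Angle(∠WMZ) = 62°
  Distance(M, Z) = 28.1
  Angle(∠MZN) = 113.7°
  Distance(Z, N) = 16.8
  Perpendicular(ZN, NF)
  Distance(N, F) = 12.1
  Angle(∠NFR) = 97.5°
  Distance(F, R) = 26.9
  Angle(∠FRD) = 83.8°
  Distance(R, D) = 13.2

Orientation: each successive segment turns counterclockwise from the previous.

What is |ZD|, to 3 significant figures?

10.5

W is at the origin; WM runs at 125.4° with length 23.5, so M = (-13.6, 19.2). ∠WMZ = 62.0° gives MZ at -117° from the x-axis; with |MZ| = 28.1, Z = (-26.2, -5.97). ∠MZN = 113.7° gives ZN at -50.3° from the x-axis; with |ZN| = 16.8, N = (-15.5, -18.9). ZN is perpendicular to NF, so NF runs at 39.7°; with |NF| = 12.1, F = (-6.15, -11.2). ∠NFR = 97.5° gives FR at 122° from the x-axis; with |FR| = 26.9, R = (-20.5, 11.6). ∠FRD = 83.8° gives RD at -142° from the x-axis; with |RD| = 13.2, D = (-30.8, 3.40). Then |ZD| = |D − Z| = 10.5.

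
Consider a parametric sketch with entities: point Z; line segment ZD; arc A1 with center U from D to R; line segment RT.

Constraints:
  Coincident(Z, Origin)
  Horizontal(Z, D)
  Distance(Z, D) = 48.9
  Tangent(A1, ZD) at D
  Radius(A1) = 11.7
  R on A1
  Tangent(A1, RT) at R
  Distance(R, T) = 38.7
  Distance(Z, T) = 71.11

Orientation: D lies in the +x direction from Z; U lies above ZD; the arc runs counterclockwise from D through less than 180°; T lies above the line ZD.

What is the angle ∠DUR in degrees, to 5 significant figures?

107.58°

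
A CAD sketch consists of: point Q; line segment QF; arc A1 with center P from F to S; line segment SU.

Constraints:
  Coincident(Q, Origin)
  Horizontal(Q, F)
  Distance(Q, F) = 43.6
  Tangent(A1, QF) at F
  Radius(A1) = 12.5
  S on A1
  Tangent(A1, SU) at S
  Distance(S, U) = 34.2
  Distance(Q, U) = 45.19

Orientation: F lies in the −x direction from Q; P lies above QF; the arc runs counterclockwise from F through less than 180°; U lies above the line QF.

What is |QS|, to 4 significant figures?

32.90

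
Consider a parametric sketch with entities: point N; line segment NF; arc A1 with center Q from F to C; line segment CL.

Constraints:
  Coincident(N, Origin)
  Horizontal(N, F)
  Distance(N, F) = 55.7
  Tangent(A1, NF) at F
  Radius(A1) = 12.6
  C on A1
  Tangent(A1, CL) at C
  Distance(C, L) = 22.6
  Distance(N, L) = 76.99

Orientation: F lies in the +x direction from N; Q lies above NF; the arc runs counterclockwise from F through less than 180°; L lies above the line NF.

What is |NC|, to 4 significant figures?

69.43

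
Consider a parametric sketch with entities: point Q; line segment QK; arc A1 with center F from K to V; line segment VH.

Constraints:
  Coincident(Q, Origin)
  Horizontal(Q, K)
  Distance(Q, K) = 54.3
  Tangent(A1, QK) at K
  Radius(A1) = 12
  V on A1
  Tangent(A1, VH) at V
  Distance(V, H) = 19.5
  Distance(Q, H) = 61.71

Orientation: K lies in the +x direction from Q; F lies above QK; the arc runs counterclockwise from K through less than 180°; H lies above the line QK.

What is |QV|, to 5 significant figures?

66.502

Q is at the origin; QK is horizontal with |QK| = 54.3 and K on the +x side, so K = (54.300, 0.0000). A1 meets QK tangentially, so FK is at right angles to QK, so F = K + (0, 12) = (54.300, 12.000). Since FV ⟂ VH (tangency), |FH| = √(12.0² + 19.5²) = 22.897 regardless of where V sits on A1. So H lies on both circle(Q, 61.71) and circle(F, 22.897); the above-QK intersection is H = (51.053, 34.665). V is the foot of the tangent from H: V = (63.525, 19.675).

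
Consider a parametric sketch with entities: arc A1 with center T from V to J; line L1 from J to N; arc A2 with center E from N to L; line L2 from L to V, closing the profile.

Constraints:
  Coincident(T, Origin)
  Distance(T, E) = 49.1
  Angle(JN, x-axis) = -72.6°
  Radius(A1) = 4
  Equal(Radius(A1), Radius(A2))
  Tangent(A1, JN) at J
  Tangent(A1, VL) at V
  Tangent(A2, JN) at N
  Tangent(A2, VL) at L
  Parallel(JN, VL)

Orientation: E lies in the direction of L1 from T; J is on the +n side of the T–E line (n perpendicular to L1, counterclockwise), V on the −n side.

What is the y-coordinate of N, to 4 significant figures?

-45.66

The slot axis is L1's direction at -72.6°, so u = (cos -72.6°, sin -72.6°) = (0.2990, -0.9542) and n = (−sin -72.6°, cos -72.6°) = (0.9542, 0.2990). T is at the origin and E lies 49.1 along u from T, so E = 49.1·u = (14.68, -46.85). Tangency of A1 to both parallel lines with radius 4.0 puts J and V at T ± 4.0·n: J = (3.817, 1.196), V = (-3.817, -1.196). Equal radii place N and L the same way about E: N = E + 4.0·n = (18.50, -45.66), L = E − 4.0·n = (10.87, -48.05). So N.y = -45.66.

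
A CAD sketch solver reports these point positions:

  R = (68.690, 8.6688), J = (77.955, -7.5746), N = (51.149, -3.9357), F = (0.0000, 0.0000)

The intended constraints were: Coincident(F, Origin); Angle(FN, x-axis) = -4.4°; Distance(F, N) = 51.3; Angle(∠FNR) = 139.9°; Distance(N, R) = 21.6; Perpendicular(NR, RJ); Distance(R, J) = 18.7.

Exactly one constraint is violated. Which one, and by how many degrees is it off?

Perpendicular(NR, RJ) — off by 6.00°.

F = (0.00, 0.00) ✓; FN at -4.400° ✓; |FN| = 51.30 ✓; ∠FNR = 139.9° ✓; |NR| = 21.60 ✓; ∠(NR, RJ) = 96.00° ✗; |RJ| = 18.70 ✓.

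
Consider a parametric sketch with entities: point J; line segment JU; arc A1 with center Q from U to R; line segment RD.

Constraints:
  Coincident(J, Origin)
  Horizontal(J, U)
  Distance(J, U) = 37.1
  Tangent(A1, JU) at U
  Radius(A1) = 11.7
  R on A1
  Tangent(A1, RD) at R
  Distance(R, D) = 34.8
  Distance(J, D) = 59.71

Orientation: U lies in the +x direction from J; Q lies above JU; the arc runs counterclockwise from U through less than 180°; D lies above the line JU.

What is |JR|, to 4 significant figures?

50.58

Checks: |JU| = 37.10 ✓; |QU| = 11.70 ✓; |QR| = 11.70 ✓; ∠(QR, RD) = 90.00° ✓; |RD| = 34.80 ✓; |JD| = 59.71 ✓.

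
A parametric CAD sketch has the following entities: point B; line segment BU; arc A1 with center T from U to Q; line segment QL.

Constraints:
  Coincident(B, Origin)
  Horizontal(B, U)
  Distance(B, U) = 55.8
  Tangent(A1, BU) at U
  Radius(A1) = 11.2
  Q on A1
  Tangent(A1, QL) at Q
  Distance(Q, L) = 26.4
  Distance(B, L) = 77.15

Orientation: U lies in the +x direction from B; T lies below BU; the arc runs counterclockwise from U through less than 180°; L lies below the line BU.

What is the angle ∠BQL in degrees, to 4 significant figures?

159.0°

B is at the origin; BU is horizontal with |BU| = 55.8 and U on the +x side, so U = (55.80, 0.000). Since A1 is tangent to BU there, TU ⟂ BU, so T = U + (0, -11.2) = (55.80, -11.20). Since TQ ⟂ QL (tangency), |TL| = √(11.2² + 26.4²) = 28.68 regardless of where Q sits on A1. So L lies on both circle(B, 77.15) and circle(T, 28.68); the below-BU intersection is L = (67.48, -37.39). Q is the foot of the tangent from L: Q = (48.17, -19.40).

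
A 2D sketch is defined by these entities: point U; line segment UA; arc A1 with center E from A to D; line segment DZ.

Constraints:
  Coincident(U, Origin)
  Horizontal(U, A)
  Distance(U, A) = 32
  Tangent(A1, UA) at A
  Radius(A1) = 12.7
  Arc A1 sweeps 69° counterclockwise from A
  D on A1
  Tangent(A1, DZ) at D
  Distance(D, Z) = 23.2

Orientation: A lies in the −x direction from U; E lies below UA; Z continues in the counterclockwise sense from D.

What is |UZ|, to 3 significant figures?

60.1

U is at the origin; UA is horizontal with |UA| = 32.0 and A on the −x side, so A = (-32.0, 0.00). A1 meets UA tangentially, so EA is at right angles to UA, so E = A + (0, -12.7) = (-32.0, -12.7). On A1, A sits at bearing 90° from E; a 69° counterclockwise sweep puts D at bearing 159°, so D = E + 12.7·(cos 159°, sin 159°) = (-43.9, -8.15). Since A1 is tangent to DZ there, ED ⟂ DZ, so DZ runs along (−sin 159°, cos 159°); with |DZ| = 23.2, Z = (-52.2, -29.8). Then |UZ| = |Z − U| = 60.1.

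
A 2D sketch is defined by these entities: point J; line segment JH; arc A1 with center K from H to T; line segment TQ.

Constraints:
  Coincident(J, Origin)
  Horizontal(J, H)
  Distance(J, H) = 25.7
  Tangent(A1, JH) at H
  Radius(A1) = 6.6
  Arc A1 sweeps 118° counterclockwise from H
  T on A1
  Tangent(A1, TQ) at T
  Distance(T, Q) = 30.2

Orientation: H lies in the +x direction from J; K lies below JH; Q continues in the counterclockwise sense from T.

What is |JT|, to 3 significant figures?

22.1

J is at the origin; J and H share the same y with |JH| = 25.7 and H on the +x side, so H = (25.7, 0.00). Since A1 is tangent to JH there, KH ⟂ JH, so K = H + (0, -6.6) = (25.7, -6.60). On A1, H sits at bearing 90° from K; a 118° counterclockwise sweep puts T at bearing 208°, so T = K + 6.6·(cos 208°, sin 208°) = (19.9, -9.70). Then |JT| = |T − J| = 22.1.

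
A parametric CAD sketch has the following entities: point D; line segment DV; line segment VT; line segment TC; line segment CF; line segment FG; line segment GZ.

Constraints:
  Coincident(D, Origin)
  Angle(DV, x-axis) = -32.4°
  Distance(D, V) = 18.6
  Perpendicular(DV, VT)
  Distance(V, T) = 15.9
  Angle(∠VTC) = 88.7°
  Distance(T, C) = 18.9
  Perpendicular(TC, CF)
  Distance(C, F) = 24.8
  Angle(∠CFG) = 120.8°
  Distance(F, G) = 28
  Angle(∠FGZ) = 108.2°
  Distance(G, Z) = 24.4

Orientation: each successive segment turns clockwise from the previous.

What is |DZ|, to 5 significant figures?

43.205

D is at the origin; DV runs at -32.4° with length 18.6, so V = (15.704, -9.9664). The perpendicularity gives VT at right angles to DV, so VT runs at -122.40°; with |VT| = 15.9, T = (7.1849, -23.391). ∠VTC = 88.7° gives TC at 146.30° from the x-axis; with |TC| = 18.9, C = (-8.5391, -12.905). The perpendicularity gives CF at right angles to TC, so CF runs at 56.300°; with |CF| = 24.8, F = (5.2211, 7.7278). ∠CFG = 120.8° gives FG at -2.9000° from the x-axis; with |FG| = 28.0, G = (33.185, 6.3112). ∠FGZ = 108.2° gives GZ at -74.700° from the x-axis; with |GZ| = 24.4, Z = (39.624, -17.224). Then |DZ| = |Z − D| = 43.205.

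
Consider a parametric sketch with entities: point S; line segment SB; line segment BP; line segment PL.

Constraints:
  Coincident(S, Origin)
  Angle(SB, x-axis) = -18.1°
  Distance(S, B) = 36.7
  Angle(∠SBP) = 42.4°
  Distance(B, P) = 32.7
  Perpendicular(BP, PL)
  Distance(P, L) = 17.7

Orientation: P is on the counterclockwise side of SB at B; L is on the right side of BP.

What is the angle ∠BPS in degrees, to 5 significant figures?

77.252°

S is at the origin; SB runs at -18.1° with length 36.7, so B = 36.7·(cos -18.1°, sin -18.1°) = (34.884, -11.402). ∠SBP = 42.4°, so BP runs at -18.1° + (180° − 42.4°) = 119.50° from the x-axis; with |BP| = 32.7, P = B + 32.7·(cos 119.50°, sin 119.50°) = (18.782, 17.059). Then cos ∠BPS = PB·PS / (|PB||PS|), giving 77.252°.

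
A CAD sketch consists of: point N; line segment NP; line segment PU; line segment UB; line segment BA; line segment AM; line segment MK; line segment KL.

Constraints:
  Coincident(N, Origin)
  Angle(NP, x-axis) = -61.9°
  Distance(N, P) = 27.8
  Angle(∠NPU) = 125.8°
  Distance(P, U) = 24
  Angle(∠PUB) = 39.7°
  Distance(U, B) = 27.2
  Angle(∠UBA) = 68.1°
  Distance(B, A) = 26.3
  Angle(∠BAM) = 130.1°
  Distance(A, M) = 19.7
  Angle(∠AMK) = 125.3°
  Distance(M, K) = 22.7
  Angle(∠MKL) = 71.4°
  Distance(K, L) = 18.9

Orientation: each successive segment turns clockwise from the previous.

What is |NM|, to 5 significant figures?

51.706

N is at the origin; NP runs at -61.9° with length 27.8, so P = (13.094, -24.523). ∠NPU = 125.8° gives PU at -116.10° from the x-axis; with |PU| = 24.0, U = (2.5356, -46.076). ∠PUB = 39.7° gives UB at 103.60° from the x-axis; with |UB| = 27.2, B = (-3.8603, -19.638). ∠UBA = 68.1° gives BA at -8.3000° from the x-axis; with |BA| = 26.3, A = (22.164, -23.435). ∠BAM = 130.1° gives AM at -58.200° from the x-axis; with |AM| = 19.7, M = (32.545, -40.178). Then |NM| = |M − N| = 51.706.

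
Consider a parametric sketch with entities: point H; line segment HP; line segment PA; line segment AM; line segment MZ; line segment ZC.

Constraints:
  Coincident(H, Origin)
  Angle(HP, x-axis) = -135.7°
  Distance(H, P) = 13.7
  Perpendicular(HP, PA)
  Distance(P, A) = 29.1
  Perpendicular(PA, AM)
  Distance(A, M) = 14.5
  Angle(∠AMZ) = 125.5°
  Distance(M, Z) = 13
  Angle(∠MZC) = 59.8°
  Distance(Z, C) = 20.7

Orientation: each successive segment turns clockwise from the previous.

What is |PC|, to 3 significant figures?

16.7

∠AMZ = 125.5° gives MZ at -10.2° from the x-axis; with |MZ| = 13.0, Z = (-6.96, 19.1). ∠MZC = 59.8° gives ZC at -130° from the x-axis; with |ZC| = 20.7, C = (-20.4, 3.32). Then |PC| = |C − P| = 16.7.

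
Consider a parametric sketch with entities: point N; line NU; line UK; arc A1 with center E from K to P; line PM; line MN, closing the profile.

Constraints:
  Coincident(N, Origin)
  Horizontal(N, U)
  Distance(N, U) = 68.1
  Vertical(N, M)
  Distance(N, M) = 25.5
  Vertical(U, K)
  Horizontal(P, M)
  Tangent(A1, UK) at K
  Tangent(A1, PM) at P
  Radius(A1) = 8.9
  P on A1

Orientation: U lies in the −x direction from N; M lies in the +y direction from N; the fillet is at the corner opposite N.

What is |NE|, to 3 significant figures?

61.5

N is at the origin; N and U share the same y with |NU| = 68.1 and U on the −x side, so U = (-68.1, 0.00). N and M share the same x with |NM| = 25.5 and M on the +y side, so M = (0.00, 25.5). The virtual corner opposite N is at (-68.1, 25.5). Since A1 is tangent to UK there, EK ⟂ UK and tangency of A1 to PM means the radius EP is perpendicular to PM, with radius 8.9, so the center E sits 8.9 in from both sides at E = (-59.2, 16.6). Then |NE| = |E − N| = 61.5.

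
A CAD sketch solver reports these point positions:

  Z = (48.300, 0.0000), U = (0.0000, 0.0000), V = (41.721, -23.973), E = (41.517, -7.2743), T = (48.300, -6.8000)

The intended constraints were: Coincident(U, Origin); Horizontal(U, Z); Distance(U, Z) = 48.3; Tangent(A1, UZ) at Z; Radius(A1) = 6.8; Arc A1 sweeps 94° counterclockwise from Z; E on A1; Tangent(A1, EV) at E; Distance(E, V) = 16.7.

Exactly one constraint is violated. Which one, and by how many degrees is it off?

Tangent(A1, EV) at E — off by 3.30°.

U = (0.00, 0.00) ✓; U.y = 0.00, Z.y = 0.00 ✓; |UZ| = 48.30 ✓; ∠(TZ, ZU) = 90.00° ✓; |TZ| = 6.800 ✓; bearing(T→E) − bearing(T→Z) = 94.00° ✓; |TE| = 6.800 ✓; ∠(TE, EV) = 93.30° ✗; |EV| = 16.70 ✓.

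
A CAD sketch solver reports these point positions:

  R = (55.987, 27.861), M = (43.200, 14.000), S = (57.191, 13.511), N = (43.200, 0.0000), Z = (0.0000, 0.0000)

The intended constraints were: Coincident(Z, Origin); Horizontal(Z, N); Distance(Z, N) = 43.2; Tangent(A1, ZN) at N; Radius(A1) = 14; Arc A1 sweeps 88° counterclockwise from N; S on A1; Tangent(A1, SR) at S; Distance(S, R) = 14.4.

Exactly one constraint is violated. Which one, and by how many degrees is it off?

Tangent(A1, SR) at S — off by 6.80°.

Z = (0.00, 0.00) ✓; Z.y = 0.00, N.y = 0.00 ✓; |ZN| = 43.20 ✓; ∠(MN, NZ) = 90.00° ✓; |MN| = 14.00 ✓; bearing(M→S) − bearing(M→N) = 88.00° ✓; |MS| = 14.00 ✓; ∠(MS, SR) = 83.20° ✗; |SR| = 14.40 ✓.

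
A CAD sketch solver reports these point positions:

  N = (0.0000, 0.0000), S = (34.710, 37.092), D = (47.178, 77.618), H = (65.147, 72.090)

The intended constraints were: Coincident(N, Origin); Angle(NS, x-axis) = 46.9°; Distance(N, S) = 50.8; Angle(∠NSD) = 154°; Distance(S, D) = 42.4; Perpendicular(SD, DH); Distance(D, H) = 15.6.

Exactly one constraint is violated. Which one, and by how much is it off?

Distance(D, H) = 15.6 — off by 3.20.

N = (0.00, 0.00) ✓; NS at 46.90° ✓; |NS| = 50.80 ✓; ∠NSD = 154.0° ✓; |SD| = 42.40 ✓; ∠(SD, DH) = 90.00° ✓; |DH| = 18.80 ✗.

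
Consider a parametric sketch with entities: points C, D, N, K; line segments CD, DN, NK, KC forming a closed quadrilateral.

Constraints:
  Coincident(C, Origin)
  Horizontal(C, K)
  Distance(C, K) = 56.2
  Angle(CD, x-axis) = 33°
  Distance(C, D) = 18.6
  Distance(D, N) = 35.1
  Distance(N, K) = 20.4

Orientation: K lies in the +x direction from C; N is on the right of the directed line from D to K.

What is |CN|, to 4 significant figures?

43.49

C is at the origin; CK is horizontal with |CK| = 56.2 and K in +x, so K = (56.2, 0). CD runs at 33.0° with |CD| = 18.6, so D = (15.60, 10.13). N is determined by |DN| = 35.1 and |NK| = 20.4 together: it lies at the intersection of circle(D, 35.1) and circle(K, 20.4). With |DK| = 41.85, the foot of the radical line on DK is 30.67 from D and the perpendicular offset is √(35.1² − 30.67²) = 17.07. Taking the right-of-DK solution: N = (41.23, -13.85).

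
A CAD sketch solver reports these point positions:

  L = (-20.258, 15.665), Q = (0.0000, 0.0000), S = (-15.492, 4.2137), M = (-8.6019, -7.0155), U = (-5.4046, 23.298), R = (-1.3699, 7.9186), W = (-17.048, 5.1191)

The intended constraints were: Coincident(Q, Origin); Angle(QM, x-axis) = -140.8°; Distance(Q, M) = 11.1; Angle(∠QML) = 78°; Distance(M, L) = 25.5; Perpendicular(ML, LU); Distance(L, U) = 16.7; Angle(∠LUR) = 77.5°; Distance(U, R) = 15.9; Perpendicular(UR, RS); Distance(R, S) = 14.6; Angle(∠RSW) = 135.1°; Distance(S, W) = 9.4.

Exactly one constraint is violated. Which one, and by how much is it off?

Distance(S, W) = 9.4 — off by 7.60.

Q = (0.00, 0.00) ✓; QM at -140.8° ✓; |QM| = 11.10 ✓; ∠QML = 78.00° ✓; |ML| = 25.50 ✓; ∠(ML, LU) = 90.00° ✓; |LU| = 16.70 ✓; ∠LUR = 77.50° ✓; |UR| = 15.90 ✓; ∠(UR, RS) = 90.00° ✓; |RS| = 14.60 ✓; ∠RSW = 135.1° ✓; |SW| = 1.800 ✗.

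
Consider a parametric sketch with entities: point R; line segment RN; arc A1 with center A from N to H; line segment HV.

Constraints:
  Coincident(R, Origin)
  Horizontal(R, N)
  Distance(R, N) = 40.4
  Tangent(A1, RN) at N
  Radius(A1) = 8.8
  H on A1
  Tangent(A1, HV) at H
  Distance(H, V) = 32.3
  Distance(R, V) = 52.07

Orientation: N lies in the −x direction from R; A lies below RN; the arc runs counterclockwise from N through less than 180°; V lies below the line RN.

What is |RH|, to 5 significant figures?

49.802

Checks: R.y = 0.00, N.y = 0.00 ✓; |AH| = 8.800 ✓; ∠(AH, HV) = 90.00° ✓; |HV| = 32.30 ✓; |RV| = 52.07 ✓.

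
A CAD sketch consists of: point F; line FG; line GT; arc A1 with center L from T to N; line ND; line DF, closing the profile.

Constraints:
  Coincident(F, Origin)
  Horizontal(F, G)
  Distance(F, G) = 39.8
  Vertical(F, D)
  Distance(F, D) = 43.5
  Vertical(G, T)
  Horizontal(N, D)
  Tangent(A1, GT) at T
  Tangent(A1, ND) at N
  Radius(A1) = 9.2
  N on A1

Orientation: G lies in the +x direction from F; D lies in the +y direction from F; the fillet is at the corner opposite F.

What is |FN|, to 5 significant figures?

53.185

F is at the origin; F and G share the same y with |FG| = 39.8 and G on the +x side, so G = (39.800, 0.0000). FD is vertical with |FD| = 43.5 and D on the +y side, so D = (0.0000, 43.500). The virtual corner opposite F is at (39.800, 43.500). Tangency of A1 to GT means the radius LT is perpendicular to GT and tangency of A1 to ND means the radius LN is perpendicular to ND, with radius 9.2, so the center L sits 9.2 in from both sides at L = (30.600, 34.300). That places the tangent points at T = (39.800, 34.300) on GT and N = (30.600, 43.500) on ND. Then |FN| = |N − F| = 53.185.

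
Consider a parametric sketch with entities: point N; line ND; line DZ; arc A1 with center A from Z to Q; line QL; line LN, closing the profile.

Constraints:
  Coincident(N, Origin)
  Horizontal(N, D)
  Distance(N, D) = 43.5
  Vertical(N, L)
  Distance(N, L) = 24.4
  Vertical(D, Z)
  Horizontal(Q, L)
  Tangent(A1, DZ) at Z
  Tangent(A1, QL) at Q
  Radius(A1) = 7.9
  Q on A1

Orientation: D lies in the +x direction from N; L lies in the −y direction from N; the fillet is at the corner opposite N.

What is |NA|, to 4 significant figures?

39.24

N is at the origin; ND is horizontal with |ND| = 43.5 and D on the +x side, so D = (43.50, 0.000). N and L share the same x with |NL| = 24.4 and L on the −y side, so L = (0.000, -24.40). The virtual corner opposite N is at (43.50, -24.40). Since A1 is tangent to DZ there, AZ ⟂ DZ and tangency of A1 to QL means the radius AQ is perpendicular to QL, with radius 7.9, so the center A sits 7.9 in from both sides at A = (35.60, -16.50). Then |NA| = |A − N| = 39.24.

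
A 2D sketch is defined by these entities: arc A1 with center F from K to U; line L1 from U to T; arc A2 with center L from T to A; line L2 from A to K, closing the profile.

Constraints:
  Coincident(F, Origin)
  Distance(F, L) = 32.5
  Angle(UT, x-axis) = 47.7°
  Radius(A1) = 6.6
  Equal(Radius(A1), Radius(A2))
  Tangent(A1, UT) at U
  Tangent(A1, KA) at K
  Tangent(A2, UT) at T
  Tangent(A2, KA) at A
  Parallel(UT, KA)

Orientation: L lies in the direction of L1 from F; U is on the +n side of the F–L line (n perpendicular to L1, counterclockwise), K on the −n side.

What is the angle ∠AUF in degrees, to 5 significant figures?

67.895°

Tangency of A1 to both parallel lines with radius 6.6 puts U and K at F ± 6.6·n: U = (-4.8816, 4.4419), K = (4.8816, -4.4419). Equal radii place T and A the same way about L: T = L + 6.6·n = (16.991, 28.480), A = L − 6.6·n = (26.754, 19.596). Then cos ∠AUF = UA·UF / (|UA||UF|), giving 67.895°.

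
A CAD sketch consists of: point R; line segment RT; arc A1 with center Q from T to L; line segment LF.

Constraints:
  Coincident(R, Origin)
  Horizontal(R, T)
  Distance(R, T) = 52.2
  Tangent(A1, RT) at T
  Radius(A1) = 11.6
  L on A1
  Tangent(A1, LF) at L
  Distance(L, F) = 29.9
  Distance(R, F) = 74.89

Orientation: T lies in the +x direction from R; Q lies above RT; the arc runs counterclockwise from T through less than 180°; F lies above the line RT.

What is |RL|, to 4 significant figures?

64.96

R is at the origin; RT is horizontal with |RT| = 52.2 and T on the +x side, so T = (52.20, 0.000). Since A1 is tangent to RT there, QT ⟂ RT, so Q = T + (0, 11.6) = (52.20, 11.60). Since QL ⟂ LF (tangency), |QF| = √(11.6² + 29.9²) = 32.07 regardless of where L sits on A1. So F lies on both circle(R, 74.89) and circle(Q, 32.07); the above-RT intersection is F = (61.89, 42.17). L is the foot of the tangent from F: L = (63.78, 12.33).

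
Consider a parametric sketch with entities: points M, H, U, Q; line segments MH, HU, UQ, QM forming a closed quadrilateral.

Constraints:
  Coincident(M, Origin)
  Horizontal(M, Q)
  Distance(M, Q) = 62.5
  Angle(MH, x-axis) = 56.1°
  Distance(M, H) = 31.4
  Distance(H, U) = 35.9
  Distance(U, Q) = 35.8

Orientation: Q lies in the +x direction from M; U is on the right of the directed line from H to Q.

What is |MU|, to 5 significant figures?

28.927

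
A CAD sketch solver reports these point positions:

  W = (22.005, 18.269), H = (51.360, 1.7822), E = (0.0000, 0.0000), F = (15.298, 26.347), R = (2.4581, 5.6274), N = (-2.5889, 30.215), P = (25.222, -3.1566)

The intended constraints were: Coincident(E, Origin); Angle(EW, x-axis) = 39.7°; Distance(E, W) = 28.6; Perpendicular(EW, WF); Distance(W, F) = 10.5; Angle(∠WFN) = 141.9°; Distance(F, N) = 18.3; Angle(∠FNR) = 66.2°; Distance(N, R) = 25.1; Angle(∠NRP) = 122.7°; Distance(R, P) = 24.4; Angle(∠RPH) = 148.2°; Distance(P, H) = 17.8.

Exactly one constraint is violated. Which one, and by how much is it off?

Distance(P, H) = 17.8 — off by 8.80.

E = (0.00, 0.00) ✓; EW at 39.70° ✓; |EW| = 28.60 ✓; ∠(EW, WF) = 90.00° ✓; |WF| = 10.50 ✓; ∠WFN = 141.9° ✓; |FN| = 18.30 ✓; ∠FNR = 66.20° ✓; |NR| = 25.10 ✓; ∠NRP = 122.7° ✓; |RP| = 24.40 ✓; ∠RPH = 148.2° ✓; |PH| = 26.60 ✗.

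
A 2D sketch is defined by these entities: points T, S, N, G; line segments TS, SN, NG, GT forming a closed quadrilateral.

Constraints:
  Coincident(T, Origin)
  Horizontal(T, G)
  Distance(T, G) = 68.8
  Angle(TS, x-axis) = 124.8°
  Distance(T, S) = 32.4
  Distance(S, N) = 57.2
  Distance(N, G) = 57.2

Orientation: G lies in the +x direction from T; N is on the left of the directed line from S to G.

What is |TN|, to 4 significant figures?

58.17

Checks: |SN| = 57.20 ✓; |NG| = 57.20 ✓.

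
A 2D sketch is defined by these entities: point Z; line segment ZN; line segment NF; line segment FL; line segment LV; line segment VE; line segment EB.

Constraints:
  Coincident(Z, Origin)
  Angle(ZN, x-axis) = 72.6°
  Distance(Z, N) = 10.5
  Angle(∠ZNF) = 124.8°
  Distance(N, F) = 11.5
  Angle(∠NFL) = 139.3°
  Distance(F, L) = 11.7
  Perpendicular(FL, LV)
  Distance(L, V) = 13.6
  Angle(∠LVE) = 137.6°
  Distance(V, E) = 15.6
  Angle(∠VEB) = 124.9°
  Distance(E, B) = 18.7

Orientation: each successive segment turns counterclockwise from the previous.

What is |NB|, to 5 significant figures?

17.467

Z is at the origin; ZN runs at 72.6° with length 10.5, so N = (3.1399, 10.020). ∠ZNF = 124.8° gives NF at 127.80° from the x-axis; with |NF| = 11.5, F = (-3.9085, 19.106). ∠NFL = 139.3° gives FL at 168.50° from the x-axis; with |FL| = 11.7, L = (-15.374, 21.439). FL is perpendicular to LV, so LV runs at -101.50°; with |LV| = 13.6, V = (-18.085, 8.1119). ∠LVE = 137.6° gives VE at -59.100° from the x-axis; with |VE| = 15.6, E = (-10.074, -5.2739). ∠VEB = 124.9° gives EB at -4.0000° from the x-axis; with |EB| = 18.7, B = (8.5807, -6.5783). Then |NB| = |B − N| = 17.467.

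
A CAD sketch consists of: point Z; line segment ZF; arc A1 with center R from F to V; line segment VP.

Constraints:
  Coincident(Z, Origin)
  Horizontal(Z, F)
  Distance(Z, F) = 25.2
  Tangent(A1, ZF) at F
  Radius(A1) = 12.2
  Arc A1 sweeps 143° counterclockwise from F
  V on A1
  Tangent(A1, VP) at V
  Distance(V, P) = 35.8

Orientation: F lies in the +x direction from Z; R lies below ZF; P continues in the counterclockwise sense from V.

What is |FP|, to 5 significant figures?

48.402

Z is at the origin; ZF is horizontal with |ZF| = 25.2 and F on the +x side, so F = (25.200, 0.0000). The tangent condition forces RF to be normal to ZF, so R = F + (0, -12.2) = (25.200, -12.200). On A1, F sits at bearing 90° from R; a 143° counterclockwise sweep puts V at bearing 233°, so V = R + 12.2·(cos 233°, sin 233°) = (17.858, -21.943). A1 meets VP tangentially, so RV is at right angles to VP, so VP runs along (−sin 233°, cos 233°); with |VP| = 35.8, P = (46.449, -43.488). Then |FP| = |P − F| = 48.402.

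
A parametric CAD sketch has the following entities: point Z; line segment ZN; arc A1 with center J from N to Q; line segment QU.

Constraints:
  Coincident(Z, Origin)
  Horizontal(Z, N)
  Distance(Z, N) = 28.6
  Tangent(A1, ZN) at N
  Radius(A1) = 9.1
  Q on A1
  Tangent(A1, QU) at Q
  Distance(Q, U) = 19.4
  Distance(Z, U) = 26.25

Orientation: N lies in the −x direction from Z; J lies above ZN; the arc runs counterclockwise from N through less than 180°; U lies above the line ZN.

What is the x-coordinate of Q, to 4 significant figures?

-20.28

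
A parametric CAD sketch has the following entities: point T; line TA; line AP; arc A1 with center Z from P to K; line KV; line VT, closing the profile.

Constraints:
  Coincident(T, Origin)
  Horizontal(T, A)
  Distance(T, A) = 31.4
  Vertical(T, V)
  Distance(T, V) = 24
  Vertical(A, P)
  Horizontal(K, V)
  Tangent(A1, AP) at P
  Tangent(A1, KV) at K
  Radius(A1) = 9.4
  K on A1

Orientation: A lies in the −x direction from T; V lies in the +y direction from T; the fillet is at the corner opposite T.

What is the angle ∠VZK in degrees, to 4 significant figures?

66.86°

The virtual corner opposite T is at (-31.40, 24.00). Since A1 is tangent to AP there, ZP ⟂ AP and A1 meets KV tangentially, so ZK is at right angles to KV, with radius 9.4, so the center Z sits 9.4 in from both sides at Z = (-22.00, 14.60). That places the tangent points at P = (-31.40, 14.60) on AP and K = (-22.00, 24.00) on KV. Then cos ∠VZK = ZV·ZK / (|ZV||ZK|), giving 66.86°.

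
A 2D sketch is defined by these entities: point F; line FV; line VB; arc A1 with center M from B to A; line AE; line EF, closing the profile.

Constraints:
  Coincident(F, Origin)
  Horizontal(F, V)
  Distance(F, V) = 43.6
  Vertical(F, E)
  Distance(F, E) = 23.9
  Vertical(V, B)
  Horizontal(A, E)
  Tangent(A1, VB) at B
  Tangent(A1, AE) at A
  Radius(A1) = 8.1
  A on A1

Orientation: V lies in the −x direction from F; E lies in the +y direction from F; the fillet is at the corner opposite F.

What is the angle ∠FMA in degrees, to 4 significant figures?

114.0°

F is at the origin; FV is horizontal with |FV| = 43.6 and V on the −x side, so V = (-43.60, 0.000). F and E share the same x with |FE| = 23.9 and E on the +y side, so E = (0.000, 23.90). The virtual corner opposite F is at (-43.60, 23.90). Tangency of A1 to VB means the radius MB is perpendicular to VB and the tangent condition forces MA to be normal to AE, with radius 8.1, so the center M sits 8.1 in from both sides at M = (-35.50, 15.80). That places the tangent points at B = (-43.60, 15.80) on VB and A = (-35.50, 23.90) on AE. Then cos ∠FMA = MF·MA / (|MF||MA|), giving 114.0°.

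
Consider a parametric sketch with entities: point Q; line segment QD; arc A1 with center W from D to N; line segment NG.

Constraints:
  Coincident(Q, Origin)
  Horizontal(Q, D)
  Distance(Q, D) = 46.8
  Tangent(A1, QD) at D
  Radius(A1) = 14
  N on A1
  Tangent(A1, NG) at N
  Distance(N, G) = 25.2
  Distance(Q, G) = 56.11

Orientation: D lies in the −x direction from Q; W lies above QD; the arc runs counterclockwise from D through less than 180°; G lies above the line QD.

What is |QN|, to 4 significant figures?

37.02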